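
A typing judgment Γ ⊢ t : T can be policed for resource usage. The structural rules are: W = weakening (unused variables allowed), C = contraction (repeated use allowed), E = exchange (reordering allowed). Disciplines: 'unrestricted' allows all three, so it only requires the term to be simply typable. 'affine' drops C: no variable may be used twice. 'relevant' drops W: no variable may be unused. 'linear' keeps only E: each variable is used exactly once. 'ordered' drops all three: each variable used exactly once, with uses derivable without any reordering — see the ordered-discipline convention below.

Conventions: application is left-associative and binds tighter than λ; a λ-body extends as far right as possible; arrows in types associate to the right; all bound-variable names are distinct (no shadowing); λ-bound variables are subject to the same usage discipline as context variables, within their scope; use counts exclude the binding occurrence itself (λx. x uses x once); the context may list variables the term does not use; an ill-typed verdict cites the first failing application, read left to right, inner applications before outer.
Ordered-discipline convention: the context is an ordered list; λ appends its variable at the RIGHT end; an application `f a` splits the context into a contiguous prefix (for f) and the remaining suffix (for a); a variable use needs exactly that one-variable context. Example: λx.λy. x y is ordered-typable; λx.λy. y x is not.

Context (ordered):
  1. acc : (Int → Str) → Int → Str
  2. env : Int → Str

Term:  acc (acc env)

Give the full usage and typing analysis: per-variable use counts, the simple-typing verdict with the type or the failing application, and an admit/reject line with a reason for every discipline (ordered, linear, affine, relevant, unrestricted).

variable uses: acc=2, env=1
order of uses: acc, acc, env
typing: well-typed at Int → Str
ordered ✗ (uses contraction: acc ×2)
linear ✗ (uses contraction: acc ×2)
affine ✗ (uses contraction: acc ×2)
relevant ✓ (at least one use each (acc, env))
unrestricted ✓ (well-typed at Int → Str; no restrictions here)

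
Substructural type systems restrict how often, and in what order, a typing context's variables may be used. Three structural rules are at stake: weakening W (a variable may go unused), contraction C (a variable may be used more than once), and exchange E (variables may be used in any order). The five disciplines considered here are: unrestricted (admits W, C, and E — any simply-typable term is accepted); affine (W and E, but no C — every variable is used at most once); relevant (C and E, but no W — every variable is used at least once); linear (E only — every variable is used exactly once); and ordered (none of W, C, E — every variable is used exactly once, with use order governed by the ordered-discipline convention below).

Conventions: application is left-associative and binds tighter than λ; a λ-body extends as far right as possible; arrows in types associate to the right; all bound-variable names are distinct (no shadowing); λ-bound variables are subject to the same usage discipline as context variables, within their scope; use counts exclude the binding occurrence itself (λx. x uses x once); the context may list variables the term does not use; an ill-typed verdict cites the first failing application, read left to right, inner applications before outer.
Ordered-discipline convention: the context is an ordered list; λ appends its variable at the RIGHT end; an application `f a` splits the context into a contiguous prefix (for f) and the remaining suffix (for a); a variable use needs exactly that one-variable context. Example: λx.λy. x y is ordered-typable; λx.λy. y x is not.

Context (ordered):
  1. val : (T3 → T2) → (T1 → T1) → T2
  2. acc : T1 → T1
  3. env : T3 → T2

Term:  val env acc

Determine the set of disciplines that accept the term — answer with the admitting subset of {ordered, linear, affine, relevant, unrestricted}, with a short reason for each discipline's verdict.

admitted by: linear, affine, relevant, unrestricted
variable uses: val: 1; acc: 1; env: 1
use order (left to right): val, env, acc
typing: ✓ — T2
ordered: ✗ — needs exchange: uses follow val, env, acc
linear: ✓ — each of val, acc, env used exactly once
affine: ✓ — no duplicate uses among val, acc, env
relevant: ✓ — every one of val, acc, env appears
unrestricted: ✓ — type-checks (T2) and nothing is barred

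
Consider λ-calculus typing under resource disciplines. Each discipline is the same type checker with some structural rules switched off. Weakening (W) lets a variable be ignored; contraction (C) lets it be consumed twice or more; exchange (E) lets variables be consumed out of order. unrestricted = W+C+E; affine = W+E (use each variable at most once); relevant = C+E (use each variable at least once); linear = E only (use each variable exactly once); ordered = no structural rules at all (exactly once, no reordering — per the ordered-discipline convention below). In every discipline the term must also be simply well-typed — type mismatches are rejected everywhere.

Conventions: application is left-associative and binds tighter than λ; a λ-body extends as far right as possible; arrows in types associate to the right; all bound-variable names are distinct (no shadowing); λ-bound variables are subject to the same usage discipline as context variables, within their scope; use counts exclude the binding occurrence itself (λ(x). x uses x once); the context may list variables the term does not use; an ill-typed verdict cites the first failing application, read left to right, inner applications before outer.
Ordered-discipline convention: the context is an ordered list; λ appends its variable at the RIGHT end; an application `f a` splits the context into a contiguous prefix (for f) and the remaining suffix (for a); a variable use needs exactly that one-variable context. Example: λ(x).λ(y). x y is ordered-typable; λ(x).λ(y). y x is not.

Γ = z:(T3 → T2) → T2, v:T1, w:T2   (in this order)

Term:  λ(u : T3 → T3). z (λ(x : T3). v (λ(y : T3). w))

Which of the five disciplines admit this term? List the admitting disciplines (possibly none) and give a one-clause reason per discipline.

admitting disciplines: none
counts: z: 1×, v: 1×, w: 1×, u [bound]: 0×, x [bound]: 0×, y [bound]: 0×
left-to-right use order: z, v, w
typing: ill-typed: can't apply a value of type T1
ordered: ✗ — fails simple typing
linear: ✗ — a type mismatch blocks all five
affine: ✗ — the type mismatch rejects it
relevant: ✗ — not simply typable
unrestricted: ✗ — fails simple typing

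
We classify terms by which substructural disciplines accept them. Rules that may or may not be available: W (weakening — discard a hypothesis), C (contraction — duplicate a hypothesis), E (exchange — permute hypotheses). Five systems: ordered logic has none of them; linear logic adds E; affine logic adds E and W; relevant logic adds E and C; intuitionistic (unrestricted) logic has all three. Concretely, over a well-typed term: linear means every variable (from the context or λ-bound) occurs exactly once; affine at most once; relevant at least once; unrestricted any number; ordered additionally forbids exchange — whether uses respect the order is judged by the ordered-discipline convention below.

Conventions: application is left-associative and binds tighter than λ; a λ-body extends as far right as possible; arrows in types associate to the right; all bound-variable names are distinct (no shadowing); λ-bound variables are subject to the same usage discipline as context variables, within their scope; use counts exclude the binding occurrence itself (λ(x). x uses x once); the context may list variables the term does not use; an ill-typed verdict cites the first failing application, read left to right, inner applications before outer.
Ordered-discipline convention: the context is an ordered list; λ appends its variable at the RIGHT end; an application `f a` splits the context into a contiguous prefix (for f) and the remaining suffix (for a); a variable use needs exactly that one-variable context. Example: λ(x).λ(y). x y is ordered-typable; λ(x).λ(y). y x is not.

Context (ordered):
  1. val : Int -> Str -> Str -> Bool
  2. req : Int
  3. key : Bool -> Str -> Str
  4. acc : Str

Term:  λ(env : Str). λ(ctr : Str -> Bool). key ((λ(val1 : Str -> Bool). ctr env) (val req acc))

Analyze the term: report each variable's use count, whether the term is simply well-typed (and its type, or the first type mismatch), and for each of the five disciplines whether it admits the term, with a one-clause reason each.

usage: val: 1×; req: 1×; key: 1×; acc: 1×; env (bound): 1×; ctr (bound): 1×; val1 (bound): 0×
left-to-right use order: key, ctr, env, val, req, acc
typing: the term checks, with type Str -> (Str -> Bool) -> Str -> Str
ordered: ✗, unused: val1 — weakening required
linear: ✗, unused: val1 — weakening required
affine: ✓, val, req, key, acc, env, ctr, val1: no repeats, contraction unneeded
relevant: ✗, unused: val1 — weakening required
unrestricted: ✓, well-typed at Str -> (Str -> Bool) -> Str -> Str; no restrictions here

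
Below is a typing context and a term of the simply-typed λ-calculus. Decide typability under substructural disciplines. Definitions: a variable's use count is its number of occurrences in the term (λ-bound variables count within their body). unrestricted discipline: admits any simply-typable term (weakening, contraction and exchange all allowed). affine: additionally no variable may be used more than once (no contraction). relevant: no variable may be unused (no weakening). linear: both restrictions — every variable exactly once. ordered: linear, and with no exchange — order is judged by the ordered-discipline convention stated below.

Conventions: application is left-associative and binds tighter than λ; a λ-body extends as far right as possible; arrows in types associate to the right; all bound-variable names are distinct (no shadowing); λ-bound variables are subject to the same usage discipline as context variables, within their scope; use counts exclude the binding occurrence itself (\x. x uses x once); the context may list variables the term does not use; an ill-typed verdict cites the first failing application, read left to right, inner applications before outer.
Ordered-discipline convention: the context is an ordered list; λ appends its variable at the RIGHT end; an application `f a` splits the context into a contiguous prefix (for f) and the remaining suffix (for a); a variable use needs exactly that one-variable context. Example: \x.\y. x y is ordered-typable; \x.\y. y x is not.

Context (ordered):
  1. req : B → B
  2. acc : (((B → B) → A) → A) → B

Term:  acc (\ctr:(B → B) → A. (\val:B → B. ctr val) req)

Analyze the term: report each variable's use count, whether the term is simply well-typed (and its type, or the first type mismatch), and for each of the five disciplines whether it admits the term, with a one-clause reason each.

variable uses: req=1, acc=1, ctr (bound)=1, val (bound)=1
uses in reading order: acc, ctr, val, req
typing: ✓ — B
ordered ✗ (needs exchange: uses follow acc, ctr, val, req)
linear ✓ (single use per variable (req, acc, ctr, val))
affine ✓ (none of req, acc, ctr, val used more than once)
relevant ✓ (every one of req, acc, ctr, val appears)
unrestricted ✓ (typability at B is all that's needed)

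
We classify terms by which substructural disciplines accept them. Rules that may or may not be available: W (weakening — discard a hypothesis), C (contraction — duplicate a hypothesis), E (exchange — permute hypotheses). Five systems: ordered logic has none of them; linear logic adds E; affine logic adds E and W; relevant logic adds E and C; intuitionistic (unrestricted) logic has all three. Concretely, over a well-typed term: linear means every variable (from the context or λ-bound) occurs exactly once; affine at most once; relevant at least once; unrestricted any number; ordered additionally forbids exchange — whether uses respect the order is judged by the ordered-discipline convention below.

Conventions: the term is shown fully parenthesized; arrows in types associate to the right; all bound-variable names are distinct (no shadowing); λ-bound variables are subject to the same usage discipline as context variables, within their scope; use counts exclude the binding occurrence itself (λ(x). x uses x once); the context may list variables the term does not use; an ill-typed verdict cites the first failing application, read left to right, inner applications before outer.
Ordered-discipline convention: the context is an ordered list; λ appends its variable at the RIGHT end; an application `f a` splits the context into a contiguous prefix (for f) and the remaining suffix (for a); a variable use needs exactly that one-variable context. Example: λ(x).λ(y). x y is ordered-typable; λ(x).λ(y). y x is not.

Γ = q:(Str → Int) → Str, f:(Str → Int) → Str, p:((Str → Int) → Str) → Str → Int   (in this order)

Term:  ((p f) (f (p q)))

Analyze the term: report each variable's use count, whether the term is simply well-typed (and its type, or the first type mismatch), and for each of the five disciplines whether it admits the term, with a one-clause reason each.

usage: q ×1; f ×2; p ×2
uses in reading order: p, f, f, p, q
typing: well-typed — term : Int
ordered ✗ (uses contraction: f ×2, p ×2)
linear ✗ (uses contraction: f ×2, p ×2)
affine ✗ (uses contraction: f ×2, p ×2)
relevant ✓ (every one of q, f, p appears)
unrestricted ✓ (type-checks (Int) and nothing is barred)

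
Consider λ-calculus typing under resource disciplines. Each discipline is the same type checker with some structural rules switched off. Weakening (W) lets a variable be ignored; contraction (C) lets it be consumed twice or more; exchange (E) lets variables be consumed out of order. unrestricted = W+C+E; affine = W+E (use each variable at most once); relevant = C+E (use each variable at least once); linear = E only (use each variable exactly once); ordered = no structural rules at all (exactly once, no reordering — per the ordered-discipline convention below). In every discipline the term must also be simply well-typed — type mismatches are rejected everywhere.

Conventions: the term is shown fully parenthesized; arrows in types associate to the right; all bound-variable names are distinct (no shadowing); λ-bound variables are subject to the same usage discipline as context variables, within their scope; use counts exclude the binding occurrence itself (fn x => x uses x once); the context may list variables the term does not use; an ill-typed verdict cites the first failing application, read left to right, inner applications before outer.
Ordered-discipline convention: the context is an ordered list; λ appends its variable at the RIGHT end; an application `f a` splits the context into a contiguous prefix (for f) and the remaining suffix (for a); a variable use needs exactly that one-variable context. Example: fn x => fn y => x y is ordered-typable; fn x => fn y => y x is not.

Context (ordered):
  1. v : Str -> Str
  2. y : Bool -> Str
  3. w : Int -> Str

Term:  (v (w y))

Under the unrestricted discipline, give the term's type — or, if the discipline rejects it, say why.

not well-typed under unrestricted — the type mismatch rejects it
variable uses: v: 1, y: 1, w: 1
left-to-right use order: v, w, y
typing: ill-typed: argument of type Bool -> Str where Int is required
across the five disciplines: ordered ✗ | linear ✗ | affine ✗ | relevant ✗ | unrestricted ✗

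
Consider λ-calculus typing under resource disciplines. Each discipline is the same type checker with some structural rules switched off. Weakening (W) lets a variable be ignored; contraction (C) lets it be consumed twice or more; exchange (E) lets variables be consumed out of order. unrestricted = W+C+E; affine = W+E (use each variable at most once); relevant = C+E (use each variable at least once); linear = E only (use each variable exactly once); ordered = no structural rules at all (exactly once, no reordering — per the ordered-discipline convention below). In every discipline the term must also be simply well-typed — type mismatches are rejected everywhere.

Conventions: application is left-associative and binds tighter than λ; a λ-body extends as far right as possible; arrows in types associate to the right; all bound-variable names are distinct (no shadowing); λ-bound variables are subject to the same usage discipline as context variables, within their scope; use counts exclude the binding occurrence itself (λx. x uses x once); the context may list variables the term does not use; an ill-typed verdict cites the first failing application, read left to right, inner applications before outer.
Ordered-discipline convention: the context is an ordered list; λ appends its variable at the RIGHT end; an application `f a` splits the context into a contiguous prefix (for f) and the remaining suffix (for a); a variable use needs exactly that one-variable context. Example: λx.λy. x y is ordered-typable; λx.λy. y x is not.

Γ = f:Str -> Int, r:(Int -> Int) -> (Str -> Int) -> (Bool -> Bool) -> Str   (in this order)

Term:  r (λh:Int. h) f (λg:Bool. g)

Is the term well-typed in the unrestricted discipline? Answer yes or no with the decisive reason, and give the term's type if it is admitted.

yes — well-typed at Str; no restrictions here; term : Str
usage: f: 1; r: 1; h (bound): 1; g (bound): 1
order of uses: r, h, f, g
typing: the term checks, with type Str
summary: ordered ✗ · linear ✓ · affine ✓ · relevant ✓ · unrestricted ✓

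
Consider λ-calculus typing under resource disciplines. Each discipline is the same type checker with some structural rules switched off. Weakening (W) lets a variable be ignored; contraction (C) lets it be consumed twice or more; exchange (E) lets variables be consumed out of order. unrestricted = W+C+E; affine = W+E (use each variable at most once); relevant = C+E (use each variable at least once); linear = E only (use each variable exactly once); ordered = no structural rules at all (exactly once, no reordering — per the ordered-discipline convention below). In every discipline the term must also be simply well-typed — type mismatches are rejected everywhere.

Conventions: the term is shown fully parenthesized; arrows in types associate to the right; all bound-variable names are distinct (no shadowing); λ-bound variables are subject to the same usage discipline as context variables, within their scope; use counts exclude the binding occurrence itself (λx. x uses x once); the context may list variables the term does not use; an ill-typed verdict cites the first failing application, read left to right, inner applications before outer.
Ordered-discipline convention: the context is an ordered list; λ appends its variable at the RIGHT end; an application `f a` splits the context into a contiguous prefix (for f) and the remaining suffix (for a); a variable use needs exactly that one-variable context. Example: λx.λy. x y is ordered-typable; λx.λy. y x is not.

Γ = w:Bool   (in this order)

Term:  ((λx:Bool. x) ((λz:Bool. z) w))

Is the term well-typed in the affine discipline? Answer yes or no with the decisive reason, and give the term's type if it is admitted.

yes — no duplicate uses among w, x, z; term : Bool
use counts: w: 1×, x (bound): 1×, z (bound): 1×
use order (left to right): x, z, w
typing: ✓ — Bool
all disciplines: ordered ✓, linear ✓, affine ✓, relevant ✓, unrestricted ✓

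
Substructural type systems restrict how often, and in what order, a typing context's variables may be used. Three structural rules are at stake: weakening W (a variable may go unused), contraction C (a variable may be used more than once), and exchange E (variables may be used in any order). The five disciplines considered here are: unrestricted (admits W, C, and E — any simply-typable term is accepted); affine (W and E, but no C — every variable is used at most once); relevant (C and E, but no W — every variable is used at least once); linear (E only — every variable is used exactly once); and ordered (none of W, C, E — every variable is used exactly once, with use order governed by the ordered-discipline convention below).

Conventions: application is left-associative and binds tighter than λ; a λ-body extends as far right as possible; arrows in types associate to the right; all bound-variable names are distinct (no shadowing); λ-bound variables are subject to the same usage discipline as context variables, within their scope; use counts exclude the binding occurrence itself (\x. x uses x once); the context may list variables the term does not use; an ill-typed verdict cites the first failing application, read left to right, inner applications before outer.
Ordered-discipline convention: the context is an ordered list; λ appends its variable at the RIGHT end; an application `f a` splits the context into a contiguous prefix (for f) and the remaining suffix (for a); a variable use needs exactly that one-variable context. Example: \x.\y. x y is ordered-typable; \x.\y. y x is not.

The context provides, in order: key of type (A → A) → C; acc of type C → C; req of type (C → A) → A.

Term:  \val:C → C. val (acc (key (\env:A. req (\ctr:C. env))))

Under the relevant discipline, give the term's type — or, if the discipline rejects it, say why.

not well-typed under relevant — ctr left unused
usage: key ×1, acc ×1, req ×1, val (λ-bound) ×1, env (λ-bound) ×1, ctr (λ-bound) ×0
order of uses: val, acc, key, req, env
typing: well-typed at (C → C) → C
per-discipline verdicts: ordered ✗, linear ✗, affine ✓, relevant ✗, unrestricted ✓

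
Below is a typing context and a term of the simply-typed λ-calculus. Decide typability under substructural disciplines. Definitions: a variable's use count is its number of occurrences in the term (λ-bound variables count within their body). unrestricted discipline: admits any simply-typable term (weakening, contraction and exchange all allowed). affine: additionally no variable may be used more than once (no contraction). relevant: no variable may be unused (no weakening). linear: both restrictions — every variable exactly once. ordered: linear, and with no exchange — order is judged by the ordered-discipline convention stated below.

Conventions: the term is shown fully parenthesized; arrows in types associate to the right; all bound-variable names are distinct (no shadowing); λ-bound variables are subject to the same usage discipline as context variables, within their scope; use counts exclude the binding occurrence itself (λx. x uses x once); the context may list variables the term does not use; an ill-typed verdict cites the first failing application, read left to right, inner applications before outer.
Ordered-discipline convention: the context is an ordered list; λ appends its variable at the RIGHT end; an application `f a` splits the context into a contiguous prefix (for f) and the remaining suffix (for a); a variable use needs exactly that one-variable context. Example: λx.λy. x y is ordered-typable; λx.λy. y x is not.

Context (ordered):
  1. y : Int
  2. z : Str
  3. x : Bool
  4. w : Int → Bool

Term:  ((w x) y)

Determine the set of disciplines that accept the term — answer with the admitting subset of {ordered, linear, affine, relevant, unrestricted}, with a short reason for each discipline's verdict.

admitted by: none
counts: y: 1×; z: 0×; x: 1×; w: 1×
order of uses: w, x, y
typing: ill-typed: an application expects Int but receives Bool
ordered: ✗, the type mismatch rejects it
linear: ✗, not simply typable
affine: ✗, fails simple typing
relevant: ✗, a type mismatch blocks all five
unrestricted: ✗, the type mismatch rejects it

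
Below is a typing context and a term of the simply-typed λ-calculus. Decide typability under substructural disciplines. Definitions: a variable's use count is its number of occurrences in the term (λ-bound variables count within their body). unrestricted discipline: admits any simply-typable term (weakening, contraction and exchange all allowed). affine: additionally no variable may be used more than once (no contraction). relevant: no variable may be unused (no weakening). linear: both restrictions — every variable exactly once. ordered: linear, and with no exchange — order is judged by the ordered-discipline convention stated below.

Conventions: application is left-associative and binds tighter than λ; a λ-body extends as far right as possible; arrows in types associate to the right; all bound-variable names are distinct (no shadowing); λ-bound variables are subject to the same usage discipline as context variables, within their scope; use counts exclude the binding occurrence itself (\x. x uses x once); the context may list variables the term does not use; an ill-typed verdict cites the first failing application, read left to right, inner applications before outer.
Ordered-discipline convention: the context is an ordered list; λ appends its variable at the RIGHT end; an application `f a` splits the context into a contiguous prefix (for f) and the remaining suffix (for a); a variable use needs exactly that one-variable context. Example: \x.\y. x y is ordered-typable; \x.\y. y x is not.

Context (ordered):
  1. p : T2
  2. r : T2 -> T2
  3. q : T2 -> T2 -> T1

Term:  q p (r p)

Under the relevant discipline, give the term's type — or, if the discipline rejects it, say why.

term : T1
variable uses: p=2, r=1, q=1
use order (left to right): q, p, r, p
typing: well-typed — term : T1
summary: ordered ✗ · linear ✗ · affine ✗ · relevant ✓ · unrestricted ✓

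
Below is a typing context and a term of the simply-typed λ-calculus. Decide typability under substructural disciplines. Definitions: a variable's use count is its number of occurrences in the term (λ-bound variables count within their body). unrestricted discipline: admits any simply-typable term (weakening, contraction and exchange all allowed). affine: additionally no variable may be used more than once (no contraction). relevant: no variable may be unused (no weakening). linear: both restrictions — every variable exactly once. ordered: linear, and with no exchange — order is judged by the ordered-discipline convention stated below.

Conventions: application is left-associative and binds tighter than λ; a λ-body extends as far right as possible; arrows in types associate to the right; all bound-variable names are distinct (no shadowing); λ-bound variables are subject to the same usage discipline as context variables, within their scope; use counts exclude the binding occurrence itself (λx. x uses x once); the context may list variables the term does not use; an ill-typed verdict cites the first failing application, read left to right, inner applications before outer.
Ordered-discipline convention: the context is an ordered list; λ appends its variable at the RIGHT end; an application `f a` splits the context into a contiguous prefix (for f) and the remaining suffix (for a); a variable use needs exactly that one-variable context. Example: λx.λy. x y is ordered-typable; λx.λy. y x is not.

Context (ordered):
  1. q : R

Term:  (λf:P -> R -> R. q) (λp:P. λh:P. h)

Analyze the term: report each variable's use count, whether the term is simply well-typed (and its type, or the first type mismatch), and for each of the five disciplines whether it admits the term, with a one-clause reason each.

counts: q=1; f [bound]=0; p [bound]=0; h [bound]=1
order of uses: q, h
typing: ill-typed: a function awaiting P -> R -> R gets P -> P -> P
ordered ✗ (the type mismatch rejects it)
linear ✗ (not simply typable)
affine ✗ (fails simple typing)
relevant ✗ (a type mismatch blocks all five)
unrestricted ✗ (the type mismatch rejects it)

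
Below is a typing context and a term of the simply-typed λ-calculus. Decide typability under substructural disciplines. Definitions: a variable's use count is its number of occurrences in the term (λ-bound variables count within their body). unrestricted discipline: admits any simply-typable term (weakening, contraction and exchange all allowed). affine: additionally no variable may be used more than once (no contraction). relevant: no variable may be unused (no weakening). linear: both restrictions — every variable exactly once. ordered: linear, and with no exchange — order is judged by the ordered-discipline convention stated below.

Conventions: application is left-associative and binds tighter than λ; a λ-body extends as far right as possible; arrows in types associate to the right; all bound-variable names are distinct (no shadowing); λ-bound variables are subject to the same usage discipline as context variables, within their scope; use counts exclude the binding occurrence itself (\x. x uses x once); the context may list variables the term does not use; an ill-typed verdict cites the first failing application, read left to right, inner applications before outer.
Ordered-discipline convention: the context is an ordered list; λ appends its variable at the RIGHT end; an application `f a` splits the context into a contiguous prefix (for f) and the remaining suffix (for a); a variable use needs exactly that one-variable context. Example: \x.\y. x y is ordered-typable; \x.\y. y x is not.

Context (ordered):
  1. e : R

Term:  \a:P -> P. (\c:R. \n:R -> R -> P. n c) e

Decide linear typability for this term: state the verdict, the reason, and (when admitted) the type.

no — a left unused
variable uses: e ×1; a [bound] ×0; c [bound] ×1; n [bound] ×1
uses in reading order: n, c, e
typing: the term checks, with type (P -> P) -> (R -> R -> P) -> R -> P
across the five disciplines: ordered ✗ | linear ✗ | affine ✓ | relevant ✗ | unrestricted ✓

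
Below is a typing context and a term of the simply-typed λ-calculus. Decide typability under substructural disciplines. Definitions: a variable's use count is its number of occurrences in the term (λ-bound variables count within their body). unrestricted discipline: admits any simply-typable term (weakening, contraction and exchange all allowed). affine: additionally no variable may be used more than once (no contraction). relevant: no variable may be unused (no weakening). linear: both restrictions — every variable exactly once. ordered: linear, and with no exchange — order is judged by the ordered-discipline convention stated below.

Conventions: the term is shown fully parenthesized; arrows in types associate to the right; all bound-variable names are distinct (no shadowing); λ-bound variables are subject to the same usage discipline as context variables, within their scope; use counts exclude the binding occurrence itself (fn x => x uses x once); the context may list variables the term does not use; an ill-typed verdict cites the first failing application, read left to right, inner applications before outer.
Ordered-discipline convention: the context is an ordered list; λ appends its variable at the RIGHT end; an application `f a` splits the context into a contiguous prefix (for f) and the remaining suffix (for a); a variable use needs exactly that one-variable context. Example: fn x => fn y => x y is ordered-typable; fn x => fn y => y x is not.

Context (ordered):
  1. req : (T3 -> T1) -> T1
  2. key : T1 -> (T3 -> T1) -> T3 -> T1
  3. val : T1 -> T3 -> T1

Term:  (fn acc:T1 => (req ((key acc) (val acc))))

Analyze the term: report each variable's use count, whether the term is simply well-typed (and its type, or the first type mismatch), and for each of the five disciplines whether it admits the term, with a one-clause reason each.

use counts: req: 1×, key: 1×, val: 1×, acc [bound]: 2×
left-to-right use order: req, key, acc, val, acc
typing: ✓ — T1 -> T1
ordered: ✗, needs contraction — acc ×2
linear: ✗, needs contraction — acc ×2
affine: ✗, needs contraction — acc ×2
relevant: ✓, at least one use each (req, key, val, acc)
unrestricted: ✓, well-typed at T1 -> T1; no restrictions here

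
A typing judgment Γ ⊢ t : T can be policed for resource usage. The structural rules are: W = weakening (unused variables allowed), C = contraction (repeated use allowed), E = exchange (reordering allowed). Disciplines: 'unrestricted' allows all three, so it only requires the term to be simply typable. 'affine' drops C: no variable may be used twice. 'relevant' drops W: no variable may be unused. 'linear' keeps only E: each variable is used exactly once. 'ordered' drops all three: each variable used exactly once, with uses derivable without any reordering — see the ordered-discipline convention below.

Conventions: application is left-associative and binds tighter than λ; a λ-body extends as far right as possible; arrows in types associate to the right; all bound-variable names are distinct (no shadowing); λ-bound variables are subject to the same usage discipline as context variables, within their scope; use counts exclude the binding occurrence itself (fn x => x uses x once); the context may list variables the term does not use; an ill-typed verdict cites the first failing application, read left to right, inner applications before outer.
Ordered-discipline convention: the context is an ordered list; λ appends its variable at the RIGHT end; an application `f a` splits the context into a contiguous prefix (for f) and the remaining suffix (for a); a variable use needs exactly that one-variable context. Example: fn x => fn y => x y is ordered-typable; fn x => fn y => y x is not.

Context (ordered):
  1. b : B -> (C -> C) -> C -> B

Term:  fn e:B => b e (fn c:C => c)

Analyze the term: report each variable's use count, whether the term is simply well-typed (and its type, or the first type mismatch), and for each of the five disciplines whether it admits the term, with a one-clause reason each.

counts: b: 1, e [bound]: 1, c [bound]: 1
use order (left to right): b, e, c
typing: ✓ — B -> C -> B
ordered ✓ (b, e, c once each; derivable with no W/C/E)
linear ✓ (b, e, c: one use apiece)
affine ✓ (none of b, e, c used more than once)
relevant ✓ (none of b, e, c goes unused)
unrestricted ✓ (simply typable at B -> C -> B; W, C, E all held)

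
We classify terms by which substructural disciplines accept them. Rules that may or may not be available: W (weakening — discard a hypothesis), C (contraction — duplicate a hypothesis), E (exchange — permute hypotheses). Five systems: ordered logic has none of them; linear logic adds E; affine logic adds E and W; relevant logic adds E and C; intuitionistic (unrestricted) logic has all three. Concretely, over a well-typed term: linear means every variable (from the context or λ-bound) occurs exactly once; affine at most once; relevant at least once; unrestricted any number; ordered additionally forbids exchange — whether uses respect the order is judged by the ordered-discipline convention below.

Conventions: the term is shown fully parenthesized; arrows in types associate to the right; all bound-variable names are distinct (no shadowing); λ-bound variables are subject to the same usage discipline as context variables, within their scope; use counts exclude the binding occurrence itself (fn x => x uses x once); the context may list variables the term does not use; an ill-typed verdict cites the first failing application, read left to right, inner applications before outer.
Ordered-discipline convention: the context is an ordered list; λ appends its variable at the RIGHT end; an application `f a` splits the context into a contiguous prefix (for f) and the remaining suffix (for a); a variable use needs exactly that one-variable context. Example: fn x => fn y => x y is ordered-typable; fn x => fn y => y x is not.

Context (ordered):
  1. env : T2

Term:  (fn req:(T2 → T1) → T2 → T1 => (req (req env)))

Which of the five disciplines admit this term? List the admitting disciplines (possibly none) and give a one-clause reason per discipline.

accepted by: none
variable uses: env: 1, req (bound): 2
use order (left to right): req, req, env
typing: ill-typed: an application expects T2 → T1 but receives T2
ordered: ✗ — a type mismatch blocks all five
linear: ✗ — the type mismatch rejects it
affine: ✗ — not simply typable
relevant: ✗ — fails simple typing
unrestricted: ✗ — a type mismatch blocks all five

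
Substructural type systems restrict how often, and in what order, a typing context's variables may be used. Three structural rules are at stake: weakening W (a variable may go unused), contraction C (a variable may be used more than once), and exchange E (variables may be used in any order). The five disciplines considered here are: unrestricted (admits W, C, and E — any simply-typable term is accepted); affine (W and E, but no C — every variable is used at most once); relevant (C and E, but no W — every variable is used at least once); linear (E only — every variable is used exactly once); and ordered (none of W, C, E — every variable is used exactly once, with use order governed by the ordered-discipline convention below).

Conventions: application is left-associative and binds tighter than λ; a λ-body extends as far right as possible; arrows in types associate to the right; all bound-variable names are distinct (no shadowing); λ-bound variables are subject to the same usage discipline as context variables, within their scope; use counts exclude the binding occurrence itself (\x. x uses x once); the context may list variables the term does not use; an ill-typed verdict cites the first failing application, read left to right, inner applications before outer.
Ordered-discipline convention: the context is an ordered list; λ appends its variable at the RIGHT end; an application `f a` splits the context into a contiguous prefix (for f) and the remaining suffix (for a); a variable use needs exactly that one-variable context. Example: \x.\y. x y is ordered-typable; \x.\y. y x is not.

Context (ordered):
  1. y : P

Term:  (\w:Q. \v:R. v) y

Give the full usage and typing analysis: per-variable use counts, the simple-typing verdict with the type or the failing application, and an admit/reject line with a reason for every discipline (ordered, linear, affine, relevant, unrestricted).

usage: y ×1; w (λ-bound) ×0; v (λ-bound) ×1
left-to-right use order: v, y
typing: ill-typed: an application expects Q but receives P
ordered ✗ (the type mismatch rejects it)
linear ✗ (not simply typable)
affine ✗ (fails simple typing)
relevant ✗ (a type mismatch blocks all five)
unrestricted ✗ (the type mismatch rejects it)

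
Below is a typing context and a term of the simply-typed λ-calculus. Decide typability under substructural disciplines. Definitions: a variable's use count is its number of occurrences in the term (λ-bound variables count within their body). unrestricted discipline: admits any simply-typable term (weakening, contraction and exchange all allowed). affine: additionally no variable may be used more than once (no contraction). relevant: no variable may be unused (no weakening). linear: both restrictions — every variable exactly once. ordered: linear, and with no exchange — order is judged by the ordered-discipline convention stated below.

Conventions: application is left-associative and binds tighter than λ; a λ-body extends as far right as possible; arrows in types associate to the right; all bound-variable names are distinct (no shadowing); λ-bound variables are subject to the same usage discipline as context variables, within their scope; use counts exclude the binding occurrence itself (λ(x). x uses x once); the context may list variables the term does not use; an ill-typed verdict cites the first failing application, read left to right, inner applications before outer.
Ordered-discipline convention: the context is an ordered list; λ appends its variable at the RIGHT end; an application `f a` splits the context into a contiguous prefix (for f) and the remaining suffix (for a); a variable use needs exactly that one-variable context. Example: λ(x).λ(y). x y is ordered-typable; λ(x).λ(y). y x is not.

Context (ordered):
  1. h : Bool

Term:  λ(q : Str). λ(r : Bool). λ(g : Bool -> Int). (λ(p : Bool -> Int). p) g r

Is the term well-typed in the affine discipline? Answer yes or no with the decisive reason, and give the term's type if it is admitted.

yes — no duplicate uses among h, q, r, g, p; term : Str -> Bool -> (Bool -> Int) -> Int
variable uses: h ×0; q (λ-bound) ×0; r (λ-bound) ×1; g (λ-bound) ×1; p (λ-bound) ×1
left-to-right use order: p, g, r
typing: well-typed at Str -> Bool -> (Bool -> Int) -> Int
summary: ordered ✗ · linear ✗ · affine ✓ · relevant ✗ · unrestricted ✓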